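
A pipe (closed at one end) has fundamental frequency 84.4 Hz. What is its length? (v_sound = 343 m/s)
L = v/(4f₁) = 1.016 m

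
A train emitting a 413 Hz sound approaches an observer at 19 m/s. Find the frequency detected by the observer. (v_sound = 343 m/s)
f_obs = f·v/(v − v_s) = 437.2 Hz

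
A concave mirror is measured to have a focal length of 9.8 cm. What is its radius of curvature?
R = 2|f| = 19.6 cm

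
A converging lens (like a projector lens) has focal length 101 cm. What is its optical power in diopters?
P = 1/f = 0.9901 D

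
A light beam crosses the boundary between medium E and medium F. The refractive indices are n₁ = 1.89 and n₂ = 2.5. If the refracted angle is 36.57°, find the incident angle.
sin θ₁ = (n₂/n₁)·sin θ₂ → θ₁ = 52.01°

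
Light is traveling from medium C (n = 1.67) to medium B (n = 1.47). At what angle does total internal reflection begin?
θc = arcsin(n₂/n₁) = 61.67°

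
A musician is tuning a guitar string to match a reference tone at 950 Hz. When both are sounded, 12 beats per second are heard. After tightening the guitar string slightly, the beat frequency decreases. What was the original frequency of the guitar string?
938 Hz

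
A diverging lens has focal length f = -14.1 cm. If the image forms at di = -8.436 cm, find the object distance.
1/do = 1/f − 1/di → do = 21 cm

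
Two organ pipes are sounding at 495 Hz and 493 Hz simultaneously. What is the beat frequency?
2 Hz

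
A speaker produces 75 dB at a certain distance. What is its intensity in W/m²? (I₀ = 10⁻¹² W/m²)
I = I₀·10^(β/10) = 3.16 × 10⁻⁵ W/m²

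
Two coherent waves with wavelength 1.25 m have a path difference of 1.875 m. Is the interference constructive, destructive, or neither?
destructive — path difference = 1.5λ, an odd multiple of λ/2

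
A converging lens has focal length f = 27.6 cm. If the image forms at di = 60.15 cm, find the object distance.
1/do = 1/f − 1/di → do = 51 cm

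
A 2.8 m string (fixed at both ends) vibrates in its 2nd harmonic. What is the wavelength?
λₙ = 2L/n = 2.8 m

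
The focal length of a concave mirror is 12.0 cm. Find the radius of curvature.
R = 2|f| = 24 cm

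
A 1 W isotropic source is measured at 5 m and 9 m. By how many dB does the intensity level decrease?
Δβ = 20·log₁₀(r₂/r₁) = 5.105 dB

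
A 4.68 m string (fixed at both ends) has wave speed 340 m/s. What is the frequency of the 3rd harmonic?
fₙ = nv/(2L) = 109 Hz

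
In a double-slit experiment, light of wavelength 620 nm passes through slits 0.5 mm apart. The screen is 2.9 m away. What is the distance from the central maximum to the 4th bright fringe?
y = mλL/d = 14.38 mm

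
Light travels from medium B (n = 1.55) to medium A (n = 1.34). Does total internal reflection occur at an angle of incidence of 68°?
θc = arcsin(n₂/n₁) = 59.83°; 68° > θc, so yes — total internal reflection.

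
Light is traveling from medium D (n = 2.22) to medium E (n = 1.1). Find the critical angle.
θc = arcsin(n₂/n₁) = 29.7°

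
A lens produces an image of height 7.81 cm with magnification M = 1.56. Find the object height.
ho = |hi|/|M| = 5.006 cm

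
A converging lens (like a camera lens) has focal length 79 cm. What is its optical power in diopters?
P = 1/f = 1.266 D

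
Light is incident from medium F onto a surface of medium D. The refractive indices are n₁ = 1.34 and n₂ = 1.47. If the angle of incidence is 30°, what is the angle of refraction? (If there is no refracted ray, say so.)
sin θ₂ = (n₁/n₂)·sin θ₁ = 0.4558 → θ₂ = 27.12°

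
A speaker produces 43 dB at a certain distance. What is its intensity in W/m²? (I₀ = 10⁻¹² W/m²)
I = I₀·10^(β/10) = 2.00 × 10⁻⁸ W/m²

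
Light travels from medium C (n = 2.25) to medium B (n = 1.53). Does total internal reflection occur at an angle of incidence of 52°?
θc = arcsin(n₂/n₁) = 42.84°; 52° > θc, so yes — total internal reflection.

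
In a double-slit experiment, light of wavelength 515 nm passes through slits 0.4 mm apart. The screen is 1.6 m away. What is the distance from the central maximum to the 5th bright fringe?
y = mλL/d = 10.3 mm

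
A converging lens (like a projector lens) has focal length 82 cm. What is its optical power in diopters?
P = 1/f = 1.22 D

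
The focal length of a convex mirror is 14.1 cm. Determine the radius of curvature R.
R = 2|f| = 28.2 cm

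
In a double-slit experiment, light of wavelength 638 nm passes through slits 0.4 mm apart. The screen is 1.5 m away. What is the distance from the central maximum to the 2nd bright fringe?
y = mλL/d = 4.785 mm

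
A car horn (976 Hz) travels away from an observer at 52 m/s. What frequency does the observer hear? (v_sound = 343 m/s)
f_obs = f·v/(v + v_s) = 847.5 Hz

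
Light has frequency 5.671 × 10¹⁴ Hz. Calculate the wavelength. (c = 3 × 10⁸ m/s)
λ = c/f = 529 nm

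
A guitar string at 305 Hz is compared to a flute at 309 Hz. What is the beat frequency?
4 Hz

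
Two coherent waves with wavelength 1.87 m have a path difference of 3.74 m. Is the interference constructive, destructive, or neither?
constructive — path difference = 2λ, a whole number of wavelengths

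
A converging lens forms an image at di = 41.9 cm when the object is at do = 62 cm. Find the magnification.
M = −di/do = -0.6758 (inverted image)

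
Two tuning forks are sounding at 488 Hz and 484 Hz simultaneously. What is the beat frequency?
4 Hz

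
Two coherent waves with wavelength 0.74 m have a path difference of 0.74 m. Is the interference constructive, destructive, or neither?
constructive — path difference = 1λ, a whole number of wavelengths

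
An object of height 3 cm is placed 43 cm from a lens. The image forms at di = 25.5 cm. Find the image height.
hi = (-di/do) × ho = -1.779 cm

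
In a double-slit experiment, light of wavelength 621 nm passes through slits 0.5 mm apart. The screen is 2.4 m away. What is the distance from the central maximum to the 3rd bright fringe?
y = mλL/d = 8.942 mm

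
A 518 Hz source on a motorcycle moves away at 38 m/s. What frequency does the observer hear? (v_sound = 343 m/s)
f_obs = f·v/(v + v_s) = 466.3 Hz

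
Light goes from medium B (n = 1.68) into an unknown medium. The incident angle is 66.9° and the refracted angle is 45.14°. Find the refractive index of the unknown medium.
n₂ = n₁·sin θ₁ / sin θ₂ = 2.18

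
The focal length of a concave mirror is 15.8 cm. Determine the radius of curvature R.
R = 2|f| = 31.6 cm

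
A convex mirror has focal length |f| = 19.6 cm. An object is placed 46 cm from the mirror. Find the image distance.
f = −19.6 cm (convex); 1/di = 1/f − 1/do → di = -13.74 cm (virtual image, behind mirror)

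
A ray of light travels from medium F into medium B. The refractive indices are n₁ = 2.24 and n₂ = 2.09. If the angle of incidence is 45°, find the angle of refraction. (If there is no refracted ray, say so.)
sin θ₂ = (n₁/n₂)·sin θ₁ = 0.7579 → θ₂ = 49.28°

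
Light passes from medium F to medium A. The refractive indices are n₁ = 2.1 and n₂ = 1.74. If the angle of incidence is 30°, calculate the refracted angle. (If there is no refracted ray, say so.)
sin θ₂ = (n₁/n₂)·sin θ₁ = 0.6034 → θ₂ = 37.12°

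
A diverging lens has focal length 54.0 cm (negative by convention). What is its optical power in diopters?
P = 1/f = -1.852 D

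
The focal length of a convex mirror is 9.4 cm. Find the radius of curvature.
R = 2|f| = 18.8 cm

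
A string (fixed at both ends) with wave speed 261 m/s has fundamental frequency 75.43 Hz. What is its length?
L = v/(2f₁) = 1.73 m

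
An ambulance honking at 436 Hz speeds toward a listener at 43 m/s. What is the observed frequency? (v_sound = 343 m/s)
f_obs = f·v/(v − v_s) = 498.5 Hz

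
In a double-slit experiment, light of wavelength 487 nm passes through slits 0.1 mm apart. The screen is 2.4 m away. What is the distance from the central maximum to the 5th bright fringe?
y = mλL/d = 58.44 mm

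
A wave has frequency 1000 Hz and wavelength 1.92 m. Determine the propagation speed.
v = fλ = 1920 m/s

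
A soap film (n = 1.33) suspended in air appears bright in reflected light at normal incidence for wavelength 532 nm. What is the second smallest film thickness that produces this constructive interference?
2nt = (m − ½)λ with m = 2 → t = (m − ½)λ/(2n) = 300 nm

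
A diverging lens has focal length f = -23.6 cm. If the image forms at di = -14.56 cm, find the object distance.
1/do = 1/f − 1/di → do = 38.01 cm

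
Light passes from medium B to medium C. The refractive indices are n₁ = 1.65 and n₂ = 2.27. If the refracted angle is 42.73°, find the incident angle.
sin θ₁ = (n₂/n₁)·sin θ₂ → θ₁ = 68.99°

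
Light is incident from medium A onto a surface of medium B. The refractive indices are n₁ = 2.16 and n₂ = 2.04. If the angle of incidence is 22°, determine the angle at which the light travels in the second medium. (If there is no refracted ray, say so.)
sin θ₂ = (n₁/n₂)·sin θ₁ = 0.3966 → θ₂ = 23.37°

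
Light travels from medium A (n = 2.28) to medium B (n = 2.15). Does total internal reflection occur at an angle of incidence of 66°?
θc = arcsin(n₂/n₁) = 70.56°; 66° < θc, so no — the ray refracts.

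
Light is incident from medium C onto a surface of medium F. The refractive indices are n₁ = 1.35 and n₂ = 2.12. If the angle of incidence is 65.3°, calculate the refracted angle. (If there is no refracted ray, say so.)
sin θ₂ = (n₁/n₂)·sin θ₁ = 0.5785 → θ₂ = 35.35°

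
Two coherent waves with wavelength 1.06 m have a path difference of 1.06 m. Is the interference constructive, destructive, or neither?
constructive — path difference = 1λ, a whole number of wavelengths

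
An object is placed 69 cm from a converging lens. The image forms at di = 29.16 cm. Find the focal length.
1/f = 1/do + 1/di → f = 20.5 cm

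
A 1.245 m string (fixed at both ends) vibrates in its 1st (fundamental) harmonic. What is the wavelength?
λₙ = 2L/n = 2.49 m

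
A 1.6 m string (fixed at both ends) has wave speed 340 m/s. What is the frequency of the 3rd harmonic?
fₙ = nv/(2L) = 318.8 Hz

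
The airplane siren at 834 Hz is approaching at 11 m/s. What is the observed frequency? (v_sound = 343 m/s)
f_obs = f·v/(v − v_s) = 861.6 Hz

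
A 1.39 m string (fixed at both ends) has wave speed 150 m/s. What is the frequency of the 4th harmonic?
fₙ = nv/(2L) = 215.8 Hz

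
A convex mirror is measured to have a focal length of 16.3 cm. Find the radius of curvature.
R = 2|f| = 32.6 cm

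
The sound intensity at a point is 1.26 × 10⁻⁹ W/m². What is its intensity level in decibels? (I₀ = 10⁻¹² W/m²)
β = 10·log₁₀(I/I₀) = 31 dB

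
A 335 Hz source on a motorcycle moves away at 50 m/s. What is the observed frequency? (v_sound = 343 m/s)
f_obs = f·v/(v + v_s) = 292.4 Hz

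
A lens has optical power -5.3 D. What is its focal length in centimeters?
f = 1/P = -18.87 cm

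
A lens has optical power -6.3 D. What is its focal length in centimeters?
f = 1/P = -15.87 cm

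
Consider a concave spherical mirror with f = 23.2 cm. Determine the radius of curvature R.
R = 2|f| = 46.4 cm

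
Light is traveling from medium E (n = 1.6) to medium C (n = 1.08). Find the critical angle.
θc = arcsin(n₂/n₁) = 42.45°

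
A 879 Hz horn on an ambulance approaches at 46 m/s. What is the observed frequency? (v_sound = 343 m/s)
f_obs = f·v/(v − v_s) = 1015 Hz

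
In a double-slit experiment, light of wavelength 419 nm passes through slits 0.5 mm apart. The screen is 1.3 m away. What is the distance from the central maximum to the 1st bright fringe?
y = mλL/d = 1.089 mm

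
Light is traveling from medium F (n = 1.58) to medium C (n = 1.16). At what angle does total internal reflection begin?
θc = arcsin(n₂/n₁) = 47.24°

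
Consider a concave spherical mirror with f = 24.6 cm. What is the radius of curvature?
R = 2|f| = 49.2 cm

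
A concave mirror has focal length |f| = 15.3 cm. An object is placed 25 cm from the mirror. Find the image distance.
f = +15.3 cm (concave); 1/di = 1/f − 1/do → di = 39.43 cm (real image, in front of mirror)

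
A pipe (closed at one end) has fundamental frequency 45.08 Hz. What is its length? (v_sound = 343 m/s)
L = v/(4f₁) = 1.902 m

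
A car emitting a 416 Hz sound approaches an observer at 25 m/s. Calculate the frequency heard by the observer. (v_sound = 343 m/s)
f_obs = f·v/(v − v_s) = 448.7 Hz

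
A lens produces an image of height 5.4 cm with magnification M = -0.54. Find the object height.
ho = |hi|/|M| = 10 cm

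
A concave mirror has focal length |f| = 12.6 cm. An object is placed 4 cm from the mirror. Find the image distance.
f = +12.6 cm (concave); 1/di = 1/f − 1/do → di = -5.86 cm (virtual image, behind mirror)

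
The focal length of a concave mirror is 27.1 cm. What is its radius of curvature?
R = 2|f| = 54.2 cm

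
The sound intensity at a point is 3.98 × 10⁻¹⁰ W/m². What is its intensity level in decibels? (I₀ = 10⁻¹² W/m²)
β = 10·log₁₀(I/I₀) = 26 dB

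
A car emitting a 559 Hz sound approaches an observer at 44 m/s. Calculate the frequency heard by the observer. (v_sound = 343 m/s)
f_obs = f·v/(v − v_s) = 641.3 Hz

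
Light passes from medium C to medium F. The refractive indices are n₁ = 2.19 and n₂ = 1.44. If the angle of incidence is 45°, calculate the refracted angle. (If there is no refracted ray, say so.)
sin θ₂ = (n₁/n₂)·sin θ₁ = 1.075 > 1, so there is no refracted ray — the light undergoes total internal reflection.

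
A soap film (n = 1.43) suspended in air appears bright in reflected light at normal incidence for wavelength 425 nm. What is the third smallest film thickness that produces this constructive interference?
2nt = (m − ½)λ with m = 3 → t = (m − ½)λ/(2n) = 371.5 nm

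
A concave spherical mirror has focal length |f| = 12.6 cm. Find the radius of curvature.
R = 2|f| = 25.2 cm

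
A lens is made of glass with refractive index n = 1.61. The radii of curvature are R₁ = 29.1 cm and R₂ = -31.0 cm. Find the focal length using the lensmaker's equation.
1/f = (n − 1)(1/R₁ − 1/R₂) → f = 24.61 cm (converging lens)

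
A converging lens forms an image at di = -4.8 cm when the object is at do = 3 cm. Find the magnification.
M = −di/do = 1.6 (upright image)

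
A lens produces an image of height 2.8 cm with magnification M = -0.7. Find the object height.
ho = |hi|/|M| = 4 cm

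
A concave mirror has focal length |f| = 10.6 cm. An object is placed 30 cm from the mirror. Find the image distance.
f = +10.6 cm (concave); 1/di = 1/f − 1/do → di = 16.39 cm (real image, in front of mirror)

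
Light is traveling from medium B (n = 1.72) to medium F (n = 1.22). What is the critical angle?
θc = arcsin(n₂/n₁) = 45.18°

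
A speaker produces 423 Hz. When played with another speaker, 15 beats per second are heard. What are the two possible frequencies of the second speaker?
f₂ = 423 ± 15 Hz → 438 Hz or 408 Hz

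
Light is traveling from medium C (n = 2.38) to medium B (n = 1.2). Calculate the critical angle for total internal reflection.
θc = arcsin(n₂/n₁) = 30.28°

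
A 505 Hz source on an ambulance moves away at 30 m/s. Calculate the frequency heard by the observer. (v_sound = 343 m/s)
f_obs = f·v/(v + v_s) = 464.4 Hz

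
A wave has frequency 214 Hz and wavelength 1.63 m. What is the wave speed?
v = fλ = 348.8 m/s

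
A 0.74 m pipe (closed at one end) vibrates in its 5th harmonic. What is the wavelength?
λₙ = 4L/n = 0.592 m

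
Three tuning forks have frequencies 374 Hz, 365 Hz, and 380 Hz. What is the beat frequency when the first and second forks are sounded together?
9 Hz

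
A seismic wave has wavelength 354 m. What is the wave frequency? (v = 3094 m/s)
f = v/λ = 8.74 Hz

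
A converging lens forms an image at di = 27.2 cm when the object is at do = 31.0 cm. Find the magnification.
M = −di/do = -0.8774 (inverted image)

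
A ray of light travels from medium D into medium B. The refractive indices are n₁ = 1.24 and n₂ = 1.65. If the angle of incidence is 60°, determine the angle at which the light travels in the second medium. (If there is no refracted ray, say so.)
sin θ₂ = (n₁/n₂)·sin θ₁ = 0.6508 → θ₂ = 40.6°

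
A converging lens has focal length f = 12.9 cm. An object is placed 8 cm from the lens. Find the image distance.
1/di = 1/f − 1/do → di = -21.06 cm (virtual image)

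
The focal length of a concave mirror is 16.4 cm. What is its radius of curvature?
R = 2|f| = 32.8 cm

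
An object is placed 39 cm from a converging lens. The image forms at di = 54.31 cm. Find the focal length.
1/f = 1/do + 1/di → f = 22.7 cm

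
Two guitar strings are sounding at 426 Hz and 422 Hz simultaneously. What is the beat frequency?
4 Hz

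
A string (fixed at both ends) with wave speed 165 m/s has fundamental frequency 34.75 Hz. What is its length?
L = v/(2f₁) = 2.374 m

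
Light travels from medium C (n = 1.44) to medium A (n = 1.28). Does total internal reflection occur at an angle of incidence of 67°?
θc = arcsin(n₂/n₁) = 62.73°; 67° > θc, so yes — total internal reflection.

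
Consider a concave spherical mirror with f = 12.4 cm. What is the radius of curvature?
R = 2|f| = 24.8 cm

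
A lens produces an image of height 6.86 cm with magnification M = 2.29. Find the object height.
ho = |hi|/|M| = 2.996 cm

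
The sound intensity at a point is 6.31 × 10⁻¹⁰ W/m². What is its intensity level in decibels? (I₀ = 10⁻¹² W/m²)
β = 10·log₁₀(I/I₀) = 28 dB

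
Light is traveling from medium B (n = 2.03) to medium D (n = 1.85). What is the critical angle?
θc = arcsin(n₂/n₁) = 65.69°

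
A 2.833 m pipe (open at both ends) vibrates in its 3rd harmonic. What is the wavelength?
λₙ = 2L/n = 1.889 m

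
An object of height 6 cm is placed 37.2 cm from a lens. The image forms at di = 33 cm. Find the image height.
hi = (-di/do) × ho = -5.323 cm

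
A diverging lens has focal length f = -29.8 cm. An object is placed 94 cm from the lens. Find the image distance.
1/di = 1/f − 1/do → di = -22.63 cm (virtual image)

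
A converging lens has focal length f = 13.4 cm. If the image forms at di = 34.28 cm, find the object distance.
1/do = 1/f − 1/di → do = 22 cm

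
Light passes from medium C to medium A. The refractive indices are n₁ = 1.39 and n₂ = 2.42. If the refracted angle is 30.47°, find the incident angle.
sin θ₁ = (n₂/n₁)·sin θ₂ → θ₁ = 61.99°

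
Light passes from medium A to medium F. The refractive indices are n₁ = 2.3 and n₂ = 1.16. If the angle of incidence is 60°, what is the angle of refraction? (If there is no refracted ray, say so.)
sin θ₂ = (n₁/n₂)·sin θ₁ = 1.717 > 1, so there is no refracted ray — the light undergoes total internal reflection.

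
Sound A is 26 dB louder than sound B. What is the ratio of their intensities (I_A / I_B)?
I_A/I_B = 10^(Δβ/10) = 398.1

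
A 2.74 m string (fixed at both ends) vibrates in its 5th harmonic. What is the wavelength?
λₙ = 2L/n = 1.096 m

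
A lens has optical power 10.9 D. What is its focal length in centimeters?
f = 1/P = 9.174 cm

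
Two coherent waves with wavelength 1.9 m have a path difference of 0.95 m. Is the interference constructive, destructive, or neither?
destructive — path difference = 0.5λ, an odd multiple of λ/2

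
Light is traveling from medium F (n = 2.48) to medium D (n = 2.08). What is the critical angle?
θc = arcsin(n₂/n₁) = 57°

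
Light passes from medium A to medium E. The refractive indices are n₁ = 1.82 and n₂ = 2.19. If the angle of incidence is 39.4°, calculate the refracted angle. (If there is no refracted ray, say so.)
sin θ₂ = (n₁/n₂)·sin θ₁ = 0.5275 → θ₂ = 31.84°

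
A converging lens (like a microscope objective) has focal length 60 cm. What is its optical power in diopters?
P = 1/f = 1.667 D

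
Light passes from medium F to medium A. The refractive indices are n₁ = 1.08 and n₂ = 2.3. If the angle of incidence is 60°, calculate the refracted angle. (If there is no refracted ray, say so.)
sin θ₂ = (n₁/n₂)·sin θ₁ = 0.4067 → θ₂ = 23.99°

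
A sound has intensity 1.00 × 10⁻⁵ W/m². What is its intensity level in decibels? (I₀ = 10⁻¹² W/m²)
β = 10·log₁₀(I/I₀) = 70 dB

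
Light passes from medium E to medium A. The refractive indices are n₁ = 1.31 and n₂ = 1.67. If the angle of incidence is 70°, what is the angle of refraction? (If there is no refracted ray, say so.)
sin θ₂ = (n₁/n₂)·sin θ₁ = 0.7371 → θ₂ = 47.49°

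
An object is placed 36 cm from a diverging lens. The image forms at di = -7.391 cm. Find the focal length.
1/f = 1/do + 1/di → f = -9.3 cm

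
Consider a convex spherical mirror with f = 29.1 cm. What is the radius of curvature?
R = 2|f| = 58.2 cm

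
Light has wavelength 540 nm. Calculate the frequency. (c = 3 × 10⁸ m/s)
f = c/λ = 5.556 × 10¹⁴ Hz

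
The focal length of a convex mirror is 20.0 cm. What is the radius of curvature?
R = 2|f| = 40 cm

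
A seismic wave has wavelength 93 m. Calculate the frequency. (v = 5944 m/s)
f = v/λ = 63.91 Hz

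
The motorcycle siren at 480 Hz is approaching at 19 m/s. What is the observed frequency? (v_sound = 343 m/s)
f_obs = f·v/(v − v_s) = 508.1 Hz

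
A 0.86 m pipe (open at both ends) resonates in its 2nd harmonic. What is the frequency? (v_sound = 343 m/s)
fₙ = nv/(2L) = 398.8 Hz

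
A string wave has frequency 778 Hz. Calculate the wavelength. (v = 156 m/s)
λ = v/f = 0.2005 m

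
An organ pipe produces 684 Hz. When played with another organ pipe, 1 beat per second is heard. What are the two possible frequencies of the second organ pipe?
f₂ = 684 ± 1 Hz → 685 Hz or 683 Hz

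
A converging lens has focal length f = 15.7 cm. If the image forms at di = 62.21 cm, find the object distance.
1/do = 1/f − 1/di → do = 21 cm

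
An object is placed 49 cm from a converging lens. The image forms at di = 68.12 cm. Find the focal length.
1/f = 1/do + 1/di → f = 28.5 cm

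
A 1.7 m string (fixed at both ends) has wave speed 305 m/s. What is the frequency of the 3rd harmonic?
fₙ = nv/(2L) = 269.1 Hz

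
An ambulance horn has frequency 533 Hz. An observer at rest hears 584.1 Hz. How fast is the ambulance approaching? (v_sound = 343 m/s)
v_s = v·(1 − f/f_obs) = 30.01 m/s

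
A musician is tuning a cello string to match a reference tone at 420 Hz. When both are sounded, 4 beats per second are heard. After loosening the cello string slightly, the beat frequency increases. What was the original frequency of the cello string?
416 Hz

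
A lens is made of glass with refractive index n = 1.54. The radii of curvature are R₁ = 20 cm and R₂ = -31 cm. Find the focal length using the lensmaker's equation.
1/f = (n − 1)(1/R₁ − 1/R₂) → f = 22.51 cm (converging lens)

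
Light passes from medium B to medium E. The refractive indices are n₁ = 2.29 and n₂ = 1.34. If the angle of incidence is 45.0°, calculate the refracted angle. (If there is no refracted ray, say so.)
sin θ₂ = (n₁/n₂)·sin θ₁ = 1.208 > 1, so there is no refracted ray — the light undergoes total internal reflection.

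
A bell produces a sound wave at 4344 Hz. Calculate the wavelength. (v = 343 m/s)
λ = v/f = 0.07896 m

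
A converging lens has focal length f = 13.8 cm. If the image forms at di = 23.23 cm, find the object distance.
1/do = 1/f − 1/di → do = 34 cm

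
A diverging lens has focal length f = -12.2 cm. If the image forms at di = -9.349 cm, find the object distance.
1/do = 1/f − 1/di → do = 40.01 cm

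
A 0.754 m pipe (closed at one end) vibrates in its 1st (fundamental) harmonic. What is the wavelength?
λₙ = 4L/n = 3.016 m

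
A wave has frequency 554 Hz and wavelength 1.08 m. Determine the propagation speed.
v = fλ = 598.3 m/s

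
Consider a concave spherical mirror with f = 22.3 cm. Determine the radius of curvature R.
R = 2|f| = 44.6 cm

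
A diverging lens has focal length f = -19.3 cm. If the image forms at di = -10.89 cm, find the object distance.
1/do = 1/f − 1/di → do = 24.99 cm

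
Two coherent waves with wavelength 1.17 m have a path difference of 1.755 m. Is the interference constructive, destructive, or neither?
destructive — path difference = 1.5λ, an odd multiple of λ/2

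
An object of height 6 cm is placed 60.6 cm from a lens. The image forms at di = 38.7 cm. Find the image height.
hi = (-di/do) × ho = -3.832 cm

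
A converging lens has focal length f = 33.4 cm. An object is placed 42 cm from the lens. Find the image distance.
1/di = 1/f − 1/do → di = 163.1 cm (real image)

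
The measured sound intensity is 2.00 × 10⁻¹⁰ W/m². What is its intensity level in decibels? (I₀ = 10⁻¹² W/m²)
β = 10·log₁₀(I/I₀) = 23.01 dB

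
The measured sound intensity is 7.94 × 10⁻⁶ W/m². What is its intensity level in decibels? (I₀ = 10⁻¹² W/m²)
β = 10·log₁₀(I/I₀) = 69 dB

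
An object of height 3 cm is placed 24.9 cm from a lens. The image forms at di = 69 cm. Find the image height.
hi = (-di/do) × ho = -8.313 cm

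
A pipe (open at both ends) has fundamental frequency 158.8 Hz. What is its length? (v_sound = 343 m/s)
L = v/(2f₁) = 1.08 m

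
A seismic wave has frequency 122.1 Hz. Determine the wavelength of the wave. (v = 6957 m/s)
λ = v/f = 56.98 m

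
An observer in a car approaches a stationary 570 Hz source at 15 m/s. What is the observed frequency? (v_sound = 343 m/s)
f_obs = f·(v + v_o)/v = 594.9 Hz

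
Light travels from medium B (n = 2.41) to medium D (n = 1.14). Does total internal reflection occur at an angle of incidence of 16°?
θc = arcsin(n₂/n₁) = 28.23°; 16° < θc, so no — the ray refracts.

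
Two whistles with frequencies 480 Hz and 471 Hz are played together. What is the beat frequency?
9 Hz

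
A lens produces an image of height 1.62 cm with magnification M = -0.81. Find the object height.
ho = |hi|/|M| = 2 cm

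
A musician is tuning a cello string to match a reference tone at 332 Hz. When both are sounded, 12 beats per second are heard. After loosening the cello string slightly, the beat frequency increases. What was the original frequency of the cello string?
320 Hz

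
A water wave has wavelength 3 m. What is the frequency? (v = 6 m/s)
f = v/λ = 2 Hz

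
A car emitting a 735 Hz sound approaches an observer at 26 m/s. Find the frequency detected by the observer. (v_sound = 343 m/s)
f_obs = f·v/(v − v_s) = 795.3 Hz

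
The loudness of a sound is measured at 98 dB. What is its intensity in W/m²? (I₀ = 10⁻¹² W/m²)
I = I₀·10^(β/10) = 6.31 × 10⁻³ W/m²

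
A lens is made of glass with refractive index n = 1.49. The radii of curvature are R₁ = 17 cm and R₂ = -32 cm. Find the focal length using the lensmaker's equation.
1/f = (n − 1)(1/R₁ − 1/R₂) → f = 22.66 cm (converging lens)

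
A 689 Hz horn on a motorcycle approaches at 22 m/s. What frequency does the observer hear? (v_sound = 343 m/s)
f_obs = f·v/(v − v_s) = 736.2 Hz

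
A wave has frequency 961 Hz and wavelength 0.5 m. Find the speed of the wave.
v = fλ = 480.5 m/s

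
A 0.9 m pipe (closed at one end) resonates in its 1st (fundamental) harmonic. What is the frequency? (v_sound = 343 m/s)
fₙ = nv/(4L) = 95.28 Hz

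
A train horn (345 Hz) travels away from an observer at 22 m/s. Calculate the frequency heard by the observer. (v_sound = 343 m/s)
f_obs = f·v/(v + v_s) = 324.2 Hz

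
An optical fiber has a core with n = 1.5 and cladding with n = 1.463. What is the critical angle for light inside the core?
θc = arcsin(n_cladding/n_core) = 77.25°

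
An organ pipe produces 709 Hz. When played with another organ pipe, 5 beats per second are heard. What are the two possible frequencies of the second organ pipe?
f₂ = 709 ± 5 Hz → 714 Hz or 704 Hz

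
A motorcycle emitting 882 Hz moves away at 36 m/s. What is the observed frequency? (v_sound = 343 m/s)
f_obs = f·v/(v + v_s) = 798.2 Hz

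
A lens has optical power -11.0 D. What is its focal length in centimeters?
f = 1/P = -9.091 cm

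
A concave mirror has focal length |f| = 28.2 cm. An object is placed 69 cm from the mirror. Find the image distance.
f = +28.2 cm (concave); 1/di = 1/f − 1/do → di = 47.69 cm (real image, in front of mirror)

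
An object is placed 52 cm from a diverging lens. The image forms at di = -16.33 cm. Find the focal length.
1/f = 1/do + 1/di → f = -23.81 cm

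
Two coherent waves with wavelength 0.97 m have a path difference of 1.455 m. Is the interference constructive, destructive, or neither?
destructive — path difference = 1.5λ, an odd multiple of λ/2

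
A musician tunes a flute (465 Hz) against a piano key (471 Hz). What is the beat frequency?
6 Hz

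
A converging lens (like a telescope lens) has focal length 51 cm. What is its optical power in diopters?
P = 1/f = 1.961 D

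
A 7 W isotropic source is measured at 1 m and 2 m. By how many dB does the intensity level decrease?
Δβ = 20·log₁₀(r₂/r₁) = 6.021 dB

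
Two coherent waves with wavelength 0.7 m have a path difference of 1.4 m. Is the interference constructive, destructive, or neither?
constructive — path difference = 2λ, a whole number of wavelengths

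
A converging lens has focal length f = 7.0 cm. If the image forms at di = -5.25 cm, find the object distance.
1/do = 1/f − 1/di → do = 3 cm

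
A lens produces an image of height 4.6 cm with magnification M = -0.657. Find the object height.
ho = |hi|/|M| = 7.002 cm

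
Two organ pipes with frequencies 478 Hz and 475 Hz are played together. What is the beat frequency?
3 Hz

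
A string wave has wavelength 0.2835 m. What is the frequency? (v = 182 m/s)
f = v/λ = 642 Hz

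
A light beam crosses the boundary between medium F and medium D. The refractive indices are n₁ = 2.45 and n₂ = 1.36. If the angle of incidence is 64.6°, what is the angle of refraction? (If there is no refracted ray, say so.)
sin θ₂ = (n₁/n₂)·sin θ₁ = 1.627 > 1, so there is no refracted ray — the light undergoes total internal reflection.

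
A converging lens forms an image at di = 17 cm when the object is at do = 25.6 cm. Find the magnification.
M = −di/do = -0.6641 (inverted image)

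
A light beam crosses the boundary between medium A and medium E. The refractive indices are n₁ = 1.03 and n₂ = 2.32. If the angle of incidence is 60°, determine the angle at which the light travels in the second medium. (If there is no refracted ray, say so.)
sin θ₂ = (n₁/n₂)·sin θ₁ = 0.3845 → θ₂ = 22.61°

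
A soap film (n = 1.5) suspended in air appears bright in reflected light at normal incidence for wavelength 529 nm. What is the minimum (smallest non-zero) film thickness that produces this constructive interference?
2nt = (m − ½)λ with m = 1 → t = (m − ½)λ/(2n) = 88.17 nm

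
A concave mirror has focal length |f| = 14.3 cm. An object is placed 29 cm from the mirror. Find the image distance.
f = +14.3 cm (concave); 1/di = 1/f − 1/do → di = 28.21 cm (real image, in front of mirror)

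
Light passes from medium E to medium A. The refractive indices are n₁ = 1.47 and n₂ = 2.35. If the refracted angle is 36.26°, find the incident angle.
sin θ₁ = (n₂/n₁)·sin θ₂ → θ₁ = 71°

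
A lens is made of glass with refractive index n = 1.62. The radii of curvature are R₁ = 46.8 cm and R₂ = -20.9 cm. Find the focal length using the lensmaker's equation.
1/f = (n − 1)(1/R₁ − 1/R₂) → f = 23.3 cm (converging lens)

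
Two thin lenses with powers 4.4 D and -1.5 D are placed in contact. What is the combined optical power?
P_total = P₁ + P₂ = 2.9 D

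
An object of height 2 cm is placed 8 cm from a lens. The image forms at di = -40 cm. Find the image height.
hi = (-di/do) × ho = 10 cm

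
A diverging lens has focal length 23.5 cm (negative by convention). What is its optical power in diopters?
P = 1/f = -4.255 D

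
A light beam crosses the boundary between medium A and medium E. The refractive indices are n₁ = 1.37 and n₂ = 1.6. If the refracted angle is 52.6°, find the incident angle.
sin θ₁ = (n₂/n₁)·sin θ₂ → θ₁ = 68.09°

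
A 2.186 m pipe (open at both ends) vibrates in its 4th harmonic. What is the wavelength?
λₙ = 2L/n = 1.093 m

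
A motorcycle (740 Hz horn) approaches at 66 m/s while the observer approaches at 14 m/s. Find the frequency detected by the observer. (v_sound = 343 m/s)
f_obs = f·(v + v_o)/(v − v_s) = 953.7 Hz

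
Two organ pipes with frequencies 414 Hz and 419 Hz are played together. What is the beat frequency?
5 Hz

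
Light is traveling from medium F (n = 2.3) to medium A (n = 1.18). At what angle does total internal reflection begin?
θc = arcsin(n₂/n₁) = 30.87°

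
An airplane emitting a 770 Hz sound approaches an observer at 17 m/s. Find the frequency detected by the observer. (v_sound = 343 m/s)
f_obs = f·v/(v − v_s) = 810.2 Hz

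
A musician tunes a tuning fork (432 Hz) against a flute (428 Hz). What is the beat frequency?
4 Hz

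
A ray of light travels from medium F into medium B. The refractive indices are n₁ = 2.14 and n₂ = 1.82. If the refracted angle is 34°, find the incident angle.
sin θ₁ = (n₂/n₁)·sin θ₂ → θ₁ = 28.4°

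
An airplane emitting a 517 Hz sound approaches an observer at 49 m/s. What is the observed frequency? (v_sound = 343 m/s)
f_obs = f·v/(v − v_s) = 603.2 Hz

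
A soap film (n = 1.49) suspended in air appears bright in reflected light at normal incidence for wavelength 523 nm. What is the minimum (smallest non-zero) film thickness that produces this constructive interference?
2nt = (m − ½)λ with m = 1 → t = (m − ½)λ/(2n) = 87.75 nm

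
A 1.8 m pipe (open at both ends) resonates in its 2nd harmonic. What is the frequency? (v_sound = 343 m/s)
fₙ = nv/(2L) = 190.6 Hz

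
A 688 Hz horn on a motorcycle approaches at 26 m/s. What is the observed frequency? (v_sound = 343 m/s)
f_obs = f·v/(v − v_s) = 744.4 Hz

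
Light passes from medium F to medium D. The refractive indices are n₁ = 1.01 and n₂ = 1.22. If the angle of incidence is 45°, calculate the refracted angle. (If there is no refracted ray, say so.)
sin θ₂ = (n₁/n₂)·sin θ₁ = 0.5854 → θ₂ = 35.83°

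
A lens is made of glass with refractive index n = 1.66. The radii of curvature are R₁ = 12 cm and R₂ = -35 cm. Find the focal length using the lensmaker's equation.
1/f = (n − 1)(1/R₁ − 1/R₂) → f = 13.54 cm (converging lens)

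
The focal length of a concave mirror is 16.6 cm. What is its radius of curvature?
R = 2|f| = 33.2 cm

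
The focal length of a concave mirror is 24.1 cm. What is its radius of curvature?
R = 2|f| = 48.2 cm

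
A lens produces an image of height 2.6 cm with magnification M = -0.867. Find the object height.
ho = |hi|/|M| = 2.999 cm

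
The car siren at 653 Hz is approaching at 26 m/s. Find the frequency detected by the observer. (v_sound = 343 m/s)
f_obs = f·v/(v − v_s) = 706.6 Hz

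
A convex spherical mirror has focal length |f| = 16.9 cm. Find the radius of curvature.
R = 2|f| = 33.8 cm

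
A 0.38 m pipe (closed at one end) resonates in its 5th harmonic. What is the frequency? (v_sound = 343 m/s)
fₙ = nv/(4L) = 1128 Hz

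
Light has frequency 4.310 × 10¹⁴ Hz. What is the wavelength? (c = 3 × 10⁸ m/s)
λ = c/f = 696.1 nm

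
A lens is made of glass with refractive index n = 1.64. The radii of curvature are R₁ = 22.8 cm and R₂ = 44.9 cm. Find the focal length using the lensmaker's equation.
1/f = (n − 1)(1/R₁ − 1/R₂) → f = 72.38 cm (converging lens)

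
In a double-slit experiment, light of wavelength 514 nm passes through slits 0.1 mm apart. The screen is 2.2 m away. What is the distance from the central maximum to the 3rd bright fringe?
y = mλL/d = 33.92 mm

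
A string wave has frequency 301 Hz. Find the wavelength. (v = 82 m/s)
λ = v/f = 0.2724 m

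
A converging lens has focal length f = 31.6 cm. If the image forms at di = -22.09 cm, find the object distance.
1/do = 1/f − 1/di → do = 13 cm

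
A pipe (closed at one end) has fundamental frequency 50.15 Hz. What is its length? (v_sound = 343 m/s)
L = v/(4f₁) = 1.71 m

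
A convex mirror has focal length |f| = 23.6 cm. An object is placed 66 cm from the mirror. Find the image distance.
f = −23.6 cm (convex); 1/di = 1/f − 1/do → di = -17.38 cm (virtual image, behind mirror)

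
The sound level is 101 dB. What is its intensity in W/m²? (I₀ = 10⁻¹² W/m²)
I = I₀·10^(β/10) = 1.26 × 10⁻² W/m²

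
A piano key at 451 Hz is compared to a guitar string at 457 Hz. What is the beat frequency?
6 Hz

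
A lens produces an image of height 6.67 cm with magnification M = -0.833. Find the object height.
ho = |hi|/|M| = 8.007 cm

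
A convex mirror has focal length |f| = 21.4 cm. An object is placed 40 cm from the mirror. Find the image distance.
f = −21.4 cm (convex); 1/di = 1/f − 1/do → di = -13.94 cm (virtual image, behind mirror)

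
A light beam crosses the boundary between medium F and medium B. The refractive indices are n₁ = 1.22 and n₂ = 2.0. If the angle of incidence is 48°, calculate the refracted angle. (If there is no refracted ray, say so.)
sin θ₂ = (n₁/n₂)·sin θ₁ = 0.4533 → θ₂ = 26.96°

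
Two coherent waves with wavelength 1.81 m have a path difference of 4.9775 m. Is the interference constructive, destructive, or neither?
neither (partial) — path difference = 2.75λ, neither a whole number of wavelengths nor an odd multiple of λ/2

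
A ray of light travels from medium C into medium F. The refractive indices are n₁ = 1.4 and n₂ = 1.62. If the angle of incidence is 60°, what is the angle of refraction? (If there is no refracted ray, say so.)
sin θ₂ = (n₁/n₂)·sin θ₁ = 0.7484 → θ₂ = 48.45°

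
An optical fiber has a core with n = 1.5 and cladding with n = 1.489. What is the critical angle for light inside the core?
θc = arcsin(n_cladding/n_core) = 83.06°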